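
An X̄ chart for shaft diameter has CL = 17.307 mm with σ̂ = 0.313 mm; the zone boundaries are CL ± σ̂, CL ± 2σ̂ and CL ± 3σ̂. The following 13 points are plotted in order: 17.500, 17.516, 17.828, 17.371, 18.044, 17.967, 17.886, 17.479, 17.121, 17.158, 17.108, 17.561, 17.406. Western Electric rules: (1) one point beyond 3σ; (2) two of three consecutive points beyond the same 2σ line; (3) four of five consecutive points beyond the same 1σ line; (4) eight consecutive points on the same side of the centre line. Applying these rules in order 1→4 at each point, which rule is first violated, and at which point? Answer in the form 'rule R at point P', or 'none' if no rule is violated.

rule 2 at point 6

Zone of each point (C = within 1σ̂, B = 1σ̂–2σ̂, A = 2σ̂–3σ̂, * = beyond 3σ̂; sign = side of CL): 1:+C, 2:+C, 3:+B, 4:+C, 5:+A, 6:+A, 7:+B, 8:+C, 9:-C, 10:-C, 11:-C, 12:+C, 13:+C
Rule 2 (two of three consecutive points beyond the same 2σ limit) is satisfied at point 6.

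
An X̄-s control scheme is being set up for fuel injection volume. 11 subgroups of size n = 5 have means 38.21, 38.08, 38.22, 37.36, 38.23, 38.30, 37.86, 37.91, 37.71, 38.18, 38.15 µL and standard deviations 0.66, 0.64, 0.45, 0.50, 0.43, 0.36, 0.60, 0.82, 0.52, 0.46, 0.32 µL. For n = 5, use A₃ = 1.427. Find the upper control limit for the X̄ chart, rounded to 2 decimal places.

X̄̄ = (38.21 + 38.08 + 38.22 + 37.36 + 38.23 + 38.30 + 37.86 + 37.91 + 37.71 + 38.18 + 38.15) / 11 = 38.0191
s̄ = (0.66 + 0.64 + 0.45 + 0.50 + 0.43 + 0.36 + 0.60 + 0.82 + 0.52 + 0.46 + 0.32) / 11 = 0.5236
UCL = X̄̄ + A₃·s̄ = 38.0191 + 1.427 × 0.5236 = 38.7663

38.77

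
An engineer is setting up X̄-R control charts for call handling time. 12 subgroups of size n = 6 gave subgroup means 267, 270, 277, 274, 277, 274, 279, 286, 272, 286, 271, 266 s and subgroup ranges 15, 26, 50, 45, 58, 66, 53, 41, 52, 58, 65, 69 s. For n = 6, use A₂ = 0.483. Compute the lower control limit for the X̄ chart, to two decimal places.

250.85

X̄̄ = (267 + 270 + 277 + 274 + 277 + 274 + 279 + 286 + 272 + 286 + 271 + 266) / 12 = 3299.0000 / 12 = 274.9167
R̄ = (15 + 26 + 50 + 45 + 58 + 66 + 53 + 41 + 52 + 58 + 65 + 69) / 12 = 598.0000 / 12 = 49.8333
LCL = X̄̄ − A₂·R̄ = 274.9167 − 0.483 × 49.8333 = 250.8472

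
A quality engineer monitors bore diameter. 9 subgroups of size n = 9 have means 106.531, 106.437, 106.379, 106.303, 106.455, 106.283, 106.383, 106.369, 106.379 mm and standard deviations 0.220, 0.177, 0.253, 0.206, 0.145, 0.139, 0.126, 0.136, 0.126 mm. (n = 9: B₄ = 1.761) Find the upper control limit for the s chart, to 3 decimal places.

0.299

s̄ = (0.220 + 0.177 + 0.253 + 0.206 + 0.145 + 0.139 + 0.126 + 0.136 + 0.126) / 9 = 0.1698
UCL_s = B₄·s̄ = 1.761 × 0.1698 = 0.2990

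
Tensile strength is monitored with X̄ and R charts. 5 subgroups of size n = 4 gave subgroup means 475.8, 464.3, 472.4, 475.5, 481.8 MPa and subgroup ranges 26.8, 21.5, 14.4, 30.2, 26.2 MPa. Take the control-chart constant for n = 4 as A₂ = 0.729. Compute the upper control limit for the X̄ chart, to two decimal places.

491.32

X̄̄ = (475.8 + 464.3 + 472.4 + 475.5 + 481.8) / 5 = 2369.8000 / 5 = 473.9600
R̄ = (26.8 + 21.5 + 14.4 + 30.2 + 26.2) / 5 = 119.1000 / 5 = 23.8200
UCL = X̄̄ + A₂·R̄ = 473.9600 + 0.729 × 23.8200 = 491.3248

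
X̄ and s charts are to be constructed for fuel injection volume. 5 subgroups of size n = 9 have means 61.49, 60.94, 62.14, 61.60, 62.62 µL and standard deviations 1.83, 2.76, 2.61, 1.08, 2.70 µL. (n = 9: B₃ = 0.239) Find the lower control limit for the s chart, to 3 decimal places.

0.525

s̄ = (1.83 + 2.76 + 2.61 + 1.08 + 2.70) / 5 = 2.1960
LCL_s = B₃·s̄ = 0.239 × 2.1960 = 0.5248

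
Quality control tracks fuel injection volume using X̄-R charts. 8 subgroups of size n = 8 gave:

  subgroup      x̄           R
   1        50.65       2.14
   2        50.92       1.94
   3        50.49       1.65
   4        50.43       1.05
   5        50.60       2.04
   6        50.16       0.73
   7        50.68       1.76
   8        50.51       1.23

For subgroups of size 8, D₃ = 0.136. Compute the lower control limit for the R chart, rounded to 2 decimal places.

0.21

R̄ = (2.14 + 1.94 + 1.65 + 1.05 + 2.04 + 0.73 + 1.76 + 1.23) / 8 = 12.5400 / 8 = 1.5675
LCL_R = D₃·R̄ = 0.136 × 1.5675 = 0.2132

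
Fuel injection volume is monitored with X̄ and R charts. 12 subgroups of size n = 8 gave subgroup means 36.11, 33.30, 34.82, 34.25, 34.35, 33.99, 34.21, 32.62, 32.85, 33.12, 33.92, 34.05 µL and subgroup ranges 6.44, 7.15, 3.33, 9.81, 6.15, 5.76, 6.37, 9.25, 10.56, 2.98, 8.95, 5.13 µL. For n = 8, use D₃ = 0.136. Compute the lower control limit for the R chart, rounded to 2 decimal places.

R̄ = (6.44 + 7.15 + 3.33 + 9.81 + 6.15 + 5.76 + 6.37 + 9.25 + 10.56 + 2.98 + 8.95 + 5.13) / 12 = 81.8800 / 12 = 6.8233
LCL_R = D₃·R̄ = 0.136 × 6.8233 = 0.9280

0.93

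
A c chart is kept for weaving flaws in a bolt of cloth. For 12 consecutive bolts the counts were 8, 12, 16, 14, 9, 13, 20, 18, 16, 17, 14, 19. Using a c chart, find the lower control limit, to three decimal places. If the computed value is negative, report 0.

c̄ = (8 + 12 + 16 + 14 + 9 + 13 + 20 + 18 + 16 + 17 + 14 + 19) / 12 = 176 / 12 = 14.6667
LCL = c̄ − 3√c̄ = 14.6667 − 3 × 3.8297 = 3.1775

3.178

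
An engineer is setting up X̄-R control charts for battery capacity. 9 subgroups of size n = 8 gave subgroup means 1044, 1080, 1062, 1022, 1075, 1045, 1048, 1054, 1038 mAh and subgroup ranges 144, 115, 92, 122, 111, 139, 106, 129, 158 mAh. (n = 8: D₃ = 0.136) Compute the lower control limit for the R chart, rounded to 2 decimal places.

16.86

R̄ = (144 + 115 + 92 + 122 + 111 + 139 + 106 + 129 + 158) / 9 = 1116.0000 / 9 = 124.0000
LCL_R = D₃·R̄ = 0.136 × 124.0000 = 16.8640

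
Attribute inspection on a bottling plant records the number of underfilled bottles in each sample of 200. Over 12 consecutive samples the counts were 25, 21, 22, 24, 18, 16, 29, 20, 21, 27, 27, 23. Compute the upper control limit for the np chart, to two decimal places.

36.22

p̄ = Σdᵢ / (k·n) = 273 / (12 × 200) = 0.11375
UCL = np̄ + 3·√(np̄(1−p̄)) = 22.7500 + 3 × √(22.7500×0.88625) = 22.7500 + 3 × 4.4902 = 36.2207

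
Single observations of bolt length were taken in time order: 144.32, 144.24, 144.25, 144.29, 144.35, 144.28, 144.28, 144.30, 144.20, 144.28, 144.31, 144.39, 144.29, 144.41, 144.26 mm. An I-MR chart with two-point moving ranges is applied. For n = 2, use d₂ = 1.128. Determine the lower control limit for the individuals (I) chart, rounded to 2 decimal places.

144.12

X̄ = (144.32 + 144.24 + 144.25 + 144.29 + 144.35 + 144.28 + 144.28 + 144.30 + 144.20 + 144.28 + 144.31 + 144.39 + 144.29 + 144.41 + 144.26) / 15 = 144.2967
Moving ranges: 0.08, 0.01, 0.04, 0.06, 0.07, 0.00, 0.02, 0.10, 0.08, 0.03, 0.08, 0.10, 0.12, 0.15; M̄R̄ = 0.9400 / 14 = 0.0671
LCL = X̄ − 3·M̄R̄/d₂ = 144.2967 − 3 × 0.0671 / 1.128 = 144.1181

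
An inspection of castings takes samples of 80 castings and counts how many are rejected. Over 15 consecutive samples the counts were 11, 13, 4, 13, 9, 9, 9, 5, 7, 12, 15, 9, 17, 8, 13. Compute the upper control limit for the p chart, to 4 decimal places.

0.2405

p̄ = Σdᵢ / (k·n) = 154 / (15 × 80) = 0.12833
UCL = p̄ + 3·√(p̄(1−p̄)/n) = 0.12833 + 3 × √(0.12833×0.87167/80) = 0.12833 + 3 × 0.03739 = 0.24051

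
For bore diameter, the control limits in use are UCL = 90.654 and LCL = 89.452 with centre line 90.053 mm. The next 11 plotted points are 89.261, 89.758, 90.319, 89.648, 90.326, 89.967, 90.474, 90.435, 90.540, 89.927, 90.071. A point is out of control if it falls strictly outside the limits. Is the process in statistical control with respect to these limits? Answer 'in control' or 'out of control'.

Compare each point to [89.452, 90.654]: sample 1 = 89.261 < LCL.

out of control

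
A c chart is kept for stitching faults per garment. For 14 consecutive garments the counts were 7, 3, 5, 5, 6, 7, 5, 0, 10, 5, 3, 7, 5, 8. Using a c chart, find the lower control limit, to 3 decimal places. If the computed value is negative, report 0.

c̄ = (7 + 3 + 5 + 5 + 6 + 7 + 5 + 0 + 10 + 5 + 3 + 7 + 5 + 8) / 14 = 76 / 14 = 5.4286
LCL = c̄ − 3√c̄ = 5.4286 − 3 × 2.3299 = -1.5612 → 0 (cannot be negative)

0.000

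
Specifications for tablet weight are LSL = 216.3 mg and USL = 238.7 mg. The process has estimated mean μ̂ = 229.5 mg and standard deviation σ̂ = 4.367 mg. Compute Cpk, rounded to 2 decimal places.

Cpu = (USL − μ̂) / (3σ̂) = (238.7 − 229.5) / (3 × 4.367) = 0.7022; Cpl = (μ̂ − LSL) / (3σ̂) = (229.5 − 216.3) / (3 × 4.367) = 1.0076; Cpk = min(Cpu, Cpl) = 0.7022

0.70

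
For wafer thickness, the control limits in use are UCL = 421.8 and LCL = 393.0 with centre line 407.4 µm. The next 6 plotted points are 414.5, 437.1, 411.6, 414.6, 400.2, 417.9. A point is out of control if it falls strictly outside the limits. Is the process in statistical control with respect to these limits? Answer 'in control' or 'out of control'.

out of control

Compare each point to [393.0, 421.8]: sample 2 = 437.1 > UCL.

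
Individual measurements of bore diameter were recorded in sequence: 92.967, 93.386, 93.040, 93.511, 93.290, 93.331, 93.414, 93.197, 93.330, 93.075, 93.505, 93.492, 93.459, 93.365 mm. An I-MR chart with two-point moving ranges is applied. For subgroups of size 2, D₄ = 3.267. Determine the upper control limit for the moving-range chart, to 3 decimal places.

0.693

Moving ranges: 0.419, 0.346, 0.471, 0.221, 0.041, 0.083, 0.217, 0.133, 0.255, 0.430, 0.013, 0.033, 0.094; M̄R̄ = 2.7560 / 13 = 0.2120
UCL_MR = D₄·M̄R̄ = 3.267 × 0.2120 = 0.6926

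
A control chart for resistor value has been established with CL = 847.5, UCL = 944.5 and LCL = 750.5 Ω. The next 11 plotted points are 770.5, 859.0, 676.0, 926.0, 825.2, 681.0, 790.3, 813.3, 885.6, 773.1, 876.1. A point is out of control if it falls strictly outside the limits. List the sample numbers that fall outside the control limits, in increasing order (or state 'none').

Compare each point to [750.5, 944.5]: sample 3 = 676.0 < LCL; sample 6 = 681.0 < LCL.

3, 6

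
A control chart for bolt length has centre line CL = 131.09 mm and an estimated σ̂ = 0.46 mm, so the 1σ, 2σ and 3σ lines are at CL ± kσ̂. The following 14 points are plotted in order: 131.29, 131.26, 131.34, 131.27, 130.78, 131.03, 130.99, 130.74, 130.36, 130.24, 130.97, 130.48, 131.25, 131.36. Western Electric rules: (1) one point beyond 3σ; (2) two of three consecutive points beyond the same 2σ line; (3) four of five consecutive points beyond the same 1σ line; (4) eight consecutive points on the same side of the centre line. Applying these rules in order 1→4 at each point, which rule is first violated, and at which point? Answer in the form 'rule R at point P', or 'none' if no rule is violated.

rule 4 at point 12

Zone of each point (C = within 1σ̂, B = 1σ̂–2σ̂, A = 2σ̂–3σ̂, * = beyond 3σ̂; sign = side of CL): 1:+C, 2:+C, 3:+C, 4:+C, 5:-C, 6:-C, 7:-C, 8:-C, 9:-B, 10:-B, 11:-C, 12:-B, 13:+C, 14:+C
Rule 4 (eight consecutive points on the same side of the centre line) is satisfied at point 12.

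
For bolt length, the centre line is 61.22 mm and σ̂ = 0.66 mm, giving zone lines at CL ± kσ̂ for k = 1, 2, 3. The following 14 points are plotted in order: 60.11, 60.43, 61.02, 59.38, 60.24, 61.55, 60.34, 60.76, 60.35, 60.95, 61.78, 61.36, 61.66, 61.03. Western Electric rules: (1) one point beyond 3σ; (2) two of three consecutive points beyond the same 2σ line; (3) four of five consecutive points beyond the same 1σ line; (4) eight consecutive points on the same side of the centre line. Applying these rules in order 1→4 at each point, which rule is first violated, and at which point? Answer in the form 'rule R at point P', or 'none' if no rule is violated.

Zone of each point (C = within 1σ̂, B = 1σ̂–2σ̂, A = 2σ̂–3σ̂, * = beyond 3σ̂; sign = side of CL): 1:-B, 2:-B, 3:-C, 4:-A, 5:-B, 6:+C, 7:-B, 8:-C, 9:-B, 10:-C, 11:+C, 12:+C, 13:+C, 14:-C
Rule 3 (four of five consecutive points beyond the same 1σ limit) is satisfied at point 5.

rule 3 at point 5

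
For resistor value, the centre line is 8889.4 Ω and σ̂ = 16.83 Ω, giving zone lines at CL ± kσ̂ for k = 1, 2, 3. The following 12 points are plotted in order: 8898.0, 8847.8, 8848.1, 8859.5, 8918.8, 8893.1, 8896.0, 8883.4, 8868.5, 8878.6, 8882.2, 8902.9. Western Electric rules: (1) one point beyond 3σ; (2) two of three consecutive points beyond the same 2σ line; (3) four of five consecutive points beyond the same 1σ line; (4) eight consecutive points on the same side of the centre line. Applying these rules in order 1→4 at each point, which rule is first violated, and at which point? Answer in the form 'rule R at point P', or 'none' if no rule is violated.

rule 2 at point 3

Zone of each point (C = within 1σ̂, B = 1σ̂–2σ̂, A = 2σ̂–3σ̂, * = beyond 3σ̂; sign = side of CL): 1:+C, 2:-A, 3:-A, 4:-B, 5:+B, 6:+C, 7:+C, 8:-C, 9:-B, 10:-C, 11:-C, 12:+C
Rule 2 (two of three consecutive points beyond the same 2σ limit) is satisfied at point 3.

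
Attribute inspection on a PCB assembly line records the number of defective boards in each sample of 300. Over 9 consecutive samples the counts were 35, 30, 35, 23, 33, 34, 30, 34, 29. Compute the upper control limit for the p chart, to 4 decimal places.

p̄ = Σdᵢ / (k·n) = 283 / (9 × 300) = 0.10481
UCL = p̄ + 3·√(p̄(1−p̄)/n) = 0.10481 + 3 × √(0.10481×0.89519/300) = 0.10481 + 3 × 0.01769 = 0.15787

0.1579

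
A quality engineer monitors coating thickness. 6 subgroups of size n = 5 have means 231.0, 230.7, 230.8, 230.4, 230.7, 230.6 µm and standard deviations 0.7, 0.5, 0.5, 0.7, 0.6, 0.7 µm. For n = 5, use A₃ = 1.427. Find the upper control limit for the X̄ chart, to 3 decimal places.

231.580

X̄̄ = (231.0 + 230.7 + 230.8 + 230.4 + 230.7 + 230.6) / 6 = 230.7000
s̄ = (0.7 + 0.5 + 0.5 + 0.7 + 0.6 + 0.7) / 6 = 0.6167
UCL = X̄̄ + A₃·s̄ = 230.7000 + 1.427 × 0.6167 = 231.5800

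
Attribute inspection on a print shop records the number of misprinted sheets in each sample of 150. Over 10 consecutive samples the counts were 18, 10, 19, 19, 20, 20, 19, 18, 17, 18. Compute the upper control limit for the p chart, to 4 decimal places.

0.1979

p̄ = Σdᵢ / (k·n) = 178 / (10 × 150) = 0.11867
UCL = p̄ + 3·√(p̄(1−p̄)/n) = 0.11867 + 3 × √(0.11867×0.88133/150) = 0.11867 + 3 × 0.02641 = 0.19788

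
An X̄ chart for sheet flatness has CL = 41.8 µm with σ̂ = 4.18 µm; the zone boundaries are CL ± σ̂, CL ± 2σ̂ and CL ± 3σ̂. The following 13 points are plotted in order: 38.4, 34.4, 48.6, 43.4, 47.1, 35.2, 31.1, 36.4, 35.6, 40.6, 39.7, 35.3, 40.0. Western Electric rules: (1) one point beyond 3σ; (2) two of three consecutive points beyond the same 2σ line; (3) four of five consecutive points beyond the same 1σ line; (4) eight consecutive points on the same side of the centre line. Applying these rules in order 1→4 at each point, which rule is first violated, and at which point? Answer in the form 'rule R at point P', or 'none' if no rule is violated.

rule 3 at point 9

Zone of each point (C = within 1σ̂, B = 1σ̂–2σ̂, A = 2σ̂–3σ̂, * = beyond 3σ̂; sign = side of CL): 1:-C, 2:-B, 3:+B, 4:+C, 5:+B, 6:-B, 7:-A, 8:-B, 9:-B, 10:-C, 11:-C, 12:-B, 13:-C
Rule 3 (four of five consecutive points beyond the same 1σ limit) is satisfied at point 9.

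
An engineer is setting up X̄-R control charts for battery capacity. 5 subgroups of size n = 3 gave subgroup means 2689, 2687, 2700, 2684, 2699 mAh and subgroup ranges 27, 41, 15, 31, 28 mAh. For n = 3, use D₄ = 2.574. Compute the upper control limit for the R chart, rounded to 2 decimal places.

R̄ = (27 + 41 + 15 + 31 + 28) / 5 = 142.0000 / 5 = 28.4000
UCL_R = D₄·R̄ = 2.574 × 28.4000 = 73.1016

73.10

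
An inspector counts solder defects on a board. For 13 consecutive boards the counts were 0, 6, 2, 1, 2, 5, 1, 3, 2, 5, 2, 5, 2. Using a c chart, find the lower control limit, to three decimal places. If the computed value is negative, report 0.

0.000

c̄ = (0 + 6 + 2 + 1 + 2 + 5 + 1 + 3 + 2 + 5 + 2 + 5 + 2) / 13 = 36 / 13 = 2.7692
LCL = c̄ − 3√c̄ = 2.7692 − 3 × 1.6641 = -2.2231 → 0 (cannot be negative)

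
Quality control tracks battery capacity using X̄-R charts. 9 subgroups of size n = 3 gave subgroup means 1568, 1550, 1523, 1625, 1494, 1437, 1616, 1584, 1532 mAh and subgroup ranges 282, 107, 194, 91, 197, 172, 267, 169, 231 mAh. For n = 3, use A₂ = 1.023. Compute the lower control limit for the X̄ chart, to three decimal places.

X̄̄ = (1568 + 1550 + 1523 + 1625 + 1494 + 1437 + 1616 + 1584 + 1532) / 9 = 13929.0000 / 9 = 1547.6667
R̄ = (282 + 107 + 194 + 91 + 197 + 172 + 267 + 169 + 231) / 9 = 1710.0000 / 9 = 190.0000
LCL = X̄̄ − A₂·R̄ = 1547.6667 − 1.023 × 190.0000 = 1353.2967

1353.297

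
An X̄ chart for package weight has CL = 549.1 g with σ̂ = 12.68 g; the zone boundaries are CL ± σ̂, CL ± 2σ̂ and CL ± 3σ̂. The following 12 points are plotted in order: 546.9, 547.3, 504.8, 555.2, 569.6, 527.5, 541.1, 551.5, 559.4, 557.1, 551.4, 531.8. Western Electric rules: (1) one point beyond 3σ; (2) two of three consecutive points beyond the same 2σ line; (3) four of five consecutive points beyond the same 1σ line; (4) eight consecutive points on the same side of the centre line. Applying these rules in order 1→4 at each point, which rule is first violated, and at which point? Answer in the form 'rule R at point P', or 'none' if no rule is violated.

rule 1 at point 3

Zone of each point (C = within 1σ̂, B = 1σ̂–2σ̂, A = 2σ̂–3σ̂, * = beyond 3σ̂; sign = side of CL): 1:-C, 2:-C, 3:-*, 4:+C, 5:+B, 6:-B, 7:-C, 8:+C, 9:+C, 10:+C, 11:+C, 12:-B
Rule 1 (one point beyond the 3σ limits) is satisfied at point 3.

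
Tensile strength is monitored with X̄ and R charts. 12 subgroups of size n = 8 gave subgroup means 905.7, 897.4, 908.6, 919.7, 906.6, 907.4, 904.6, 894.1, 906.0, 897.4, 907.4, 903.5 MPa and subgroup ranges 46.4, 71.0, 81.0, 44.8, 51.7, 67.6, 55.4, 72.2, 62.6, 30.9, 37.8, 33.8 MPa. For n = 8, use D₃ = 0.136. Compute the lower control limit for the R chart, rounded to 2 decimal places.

R̄ = (46.4 + 71.0 + 81.0 + 44.8 + 51.7 + 67.6 + 55.4 + 72.2 + 62.6 + 30.9 + 37.8 + 33.8) / 12 = 655.2000 / 12 = 54.6000
LCL_R = D₃·R̄ = 0.136 × 54.6000 = 7.4256

7.43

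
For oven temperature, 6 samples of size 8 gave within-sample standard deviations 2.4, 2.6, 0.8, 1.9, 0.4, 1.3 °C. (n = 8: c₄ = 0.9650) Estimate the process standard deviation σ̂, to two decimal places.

1.62

s̄ = (2.4 + 2.6 + 0.8 + 1.9 + 0.4 + 1.3) / 6 = 1.5667
σ̂ = s̄ / c₄ = 1.5667 / 0.9650 = 1.6235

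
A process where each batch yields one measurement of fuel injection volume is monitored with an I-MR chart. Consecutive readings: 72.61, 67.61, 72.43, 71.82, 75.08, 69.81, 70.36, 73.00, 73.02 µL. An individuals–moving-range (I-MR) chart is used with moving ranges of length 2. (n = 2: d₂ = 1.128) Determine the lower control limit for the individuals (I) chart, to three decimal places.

64.379

X̄ = (72.61 + 67.61 + 72.43 + 71.82 + 75.08 + 69.81 + 70.36 + 73.00 + 73.02) / 9 = 71.7489
Moving ranges: 5.00, 4.82, 0.61, 3.26, 5.27, 0.55, 2.64, 0.02; M̄R̄ = 22.1700 / 8 = 2.7712
LCL = X̄ − 3·M̄R̄/d₂ = 71.7489 − 3 × 2.7712 / 1.128 = 64.3785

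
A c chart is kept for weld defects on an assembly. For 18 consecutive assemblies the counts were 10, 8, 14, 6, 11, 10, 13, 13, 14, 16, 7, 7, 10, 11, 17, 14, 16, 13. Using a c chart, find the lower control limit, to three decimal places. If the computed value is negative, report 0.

c̄ = (10 + 8 + 14 + 6 + 11 + 10 + 13 + 13 + 14 + 16 + 7 + 7 + 10 + 11 + 17 + 14 + 16 + 13) / 18 = 210 / 18 = 11.6667
LCL = c̄ − 3√c̄ = 11.6667 − 3 × 3.4157 = 1.4197

1.420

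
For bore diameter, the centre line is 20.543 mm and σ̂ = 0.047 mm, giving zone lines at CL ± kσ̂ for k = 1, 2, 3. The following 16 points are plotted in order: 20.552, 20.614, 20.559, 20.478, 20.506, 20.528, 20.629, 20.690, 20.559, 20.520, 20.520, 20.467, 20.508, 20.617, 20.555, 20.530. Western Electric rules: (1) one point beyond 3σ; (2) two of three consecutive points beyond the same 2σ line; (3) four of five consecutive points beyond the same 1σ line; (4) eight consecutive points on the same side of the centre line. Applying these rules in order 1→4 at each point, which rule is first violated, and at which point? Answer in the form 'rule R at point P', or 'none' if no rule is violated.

Zone of each point (C = within 1σ̂, B = 1σ̂–2σ̂, A = 2σ̂–3σ̂, * = beyond 3σ̂; sign = side of CL): 1:+C, 2:+B, 3:+C, 4:-B, 5:-C, 6:-C, 7:+B, 8:+*, 9:+C, 10:-C, 11:-C, 12:-B, 13:-C, 14:+B, 15:+C, 16:-C
Rule 1 (one point beyond the 3σ limits) is satisfied at point 8.

rule 1 at point 8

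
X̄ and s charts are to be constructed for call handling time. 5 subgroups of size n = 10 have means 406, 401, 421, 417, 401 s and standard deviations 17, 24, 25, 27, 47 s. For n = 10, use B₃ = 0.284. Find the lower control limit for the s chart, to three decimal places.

7.952

s̄ = (17 + 24 + 25 + 27 + 47) / 5 = 28.0000
LCL_s = B₃·s̄ = 0.284 × 28.0000 = 7.9520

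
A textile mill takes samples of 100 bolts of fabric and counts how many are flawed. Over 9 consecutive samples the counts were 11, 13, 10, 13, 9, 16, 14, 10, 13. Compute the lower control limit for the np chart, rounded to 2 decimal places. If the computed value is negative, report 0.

2.32

p̄ = Σdᵢ / (k·n) = 109 / (9 × 100) = 0.12111
LCL = np̄ − 3·√(np̄(1−p̄)) = 12.1111 − 3 × 3.2626 = 2.3234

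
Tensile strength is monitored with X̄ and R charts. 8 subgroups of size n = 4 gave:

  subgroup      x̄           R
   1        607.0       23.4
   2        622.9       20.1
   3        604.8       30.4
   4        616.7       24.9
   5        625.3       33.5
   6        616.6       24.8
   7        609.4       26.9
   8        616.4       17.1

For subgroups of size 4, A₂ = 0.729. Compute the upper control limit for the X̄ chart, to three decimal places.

X̄̄ = (607.0 + 622.9 + 604.8 + 616.7 + 625.3 + 616.6 + 609.4 + 616.4) / 8 = 4919.1000 / 8 = 614.8875
R̄ = (23.4 + 20.1 + 30.4 + 24.9 + 33.5 + 24.8 + 26.9 + 17.1) / 8 = 201.1000 / 8 = 25.1375
UCL = X̄̄ + A₂·R̄ = 614.8875 + 0.729 × 25.1375 = 633.2127

633.213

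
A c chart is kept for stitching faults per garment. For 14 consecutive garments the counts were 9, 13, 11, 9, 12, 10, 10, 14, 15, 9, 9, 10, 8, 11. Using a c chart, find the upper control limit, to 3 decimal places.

20.534

c̄ = (9 + 13 + 11 + 9 + 12 + 10 + 10 + 14 + 15 + 9 + 9 + 10 + 8 + 11) / 14 = 150 / 14 = 10.7143
UCL = c̄ + 3√c̄ = 10.7143 + 3 × √10.7143 = 10.7143 + 3 × 3.2733 = 20.5341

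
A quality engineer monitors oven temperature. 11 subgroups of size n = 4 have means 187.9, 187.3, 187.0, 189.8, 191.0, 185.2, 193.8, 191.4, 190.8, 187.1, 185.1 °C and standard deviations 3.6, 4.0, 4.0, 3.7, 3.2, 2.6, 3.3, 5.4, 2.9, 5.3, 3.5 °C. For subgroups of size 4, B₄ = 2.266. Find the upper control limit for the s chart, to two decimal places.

s̄ = (3.6 + 4.0 + 4.0 + 3.7 + 3.2 + 2.6 + 3.3 + 5.4 + 2.9 + 5.3 + 3.5) / 11 = 3.7727
UCL_s = B₄·s̄ = 2.266 × 3.7727 = 8.5490

8.55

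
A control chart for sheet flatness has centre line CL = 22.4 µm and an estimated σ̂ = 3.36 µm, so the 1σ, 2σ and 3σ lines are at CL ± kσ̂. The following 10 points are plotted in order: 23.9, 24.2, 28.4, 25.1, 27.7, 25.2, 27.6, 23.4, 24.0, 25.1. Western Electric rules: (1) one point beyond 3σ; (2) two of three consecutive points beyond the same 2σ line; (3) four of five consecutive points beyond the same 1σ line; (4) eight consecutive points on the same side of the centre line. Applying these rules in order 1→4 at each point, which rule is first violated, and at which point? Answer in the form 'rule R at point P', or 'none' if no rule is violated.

rule 4 at point 8

Zone of each point (C = within 1σ̂, B = 1σ̂–2σ̂, A = 2σ̂–3σ̂, * = beyond 3σ̂; sign = side of CL): 1:+C, 2:+C, 3:+B, 4:+C, 5:+B, 6:+C, 7:+B, 8:+C, 9:+C, 10:+C
Rule 4 (eight consecutive points on the same side of the centre line) is satisfied at point 8.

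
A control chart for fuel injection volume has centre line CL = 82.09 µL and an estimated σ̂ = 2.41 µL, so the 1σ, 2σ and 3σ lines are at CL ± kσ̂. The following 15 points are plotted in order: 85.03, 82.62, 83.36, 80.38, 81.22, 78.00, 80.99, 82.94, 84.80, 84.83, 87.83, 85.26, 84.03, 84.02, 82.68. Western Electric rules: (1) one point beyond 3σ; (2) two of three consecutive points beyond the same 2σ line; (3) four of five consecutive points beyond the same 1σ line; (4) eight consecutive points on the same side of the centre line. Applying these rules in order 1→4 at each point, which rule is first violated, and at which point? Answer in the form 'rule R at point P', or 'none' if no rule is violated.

rule 3 at point 12

Zone of each point (C = within 1σ̂, B = 1σ̂–2σ̂, A = 2σ̂–3σ̂, * = beyond 3σ̂; sign = side of CL): 1:+B, 2:+C, 3:+C, 4:-C, 5:-C, 6:-B, 7:-C, 8:+C, 9:+B, 10:+B, 11:+A, 12:+B, 13:+C, 14:+C, 15:+C
Rule 3 (four of five consecutive points beyond the same 1σ limit) is satisfied at point 12.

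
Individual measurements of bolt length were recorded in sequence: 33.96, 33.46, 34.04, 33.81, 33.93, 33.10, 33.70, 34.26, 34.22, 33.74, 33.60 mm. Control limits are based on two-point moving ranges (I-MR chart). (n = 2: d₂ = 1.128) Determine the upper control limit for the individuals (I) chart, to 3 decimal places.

34.887

X̄ = (33.96 + 33.46 + 34.04 + 33.81 + 33.93 + 33.10 + 33.70 + 34.26 + 34.22 + 33.74 + 33.60) / 11 = 33.8018
Moving ranges: 0.50, 0.58, 0.23, 0.12, 0.83, 0.60, 0.56, 0.04, 0.48, 0.14; M̄R̄ = 4.0800 / 10 = 0.4080
UCL = X̄ + 3·M̄R̄/d₂ = 33.8018 + 3 × 0.4080 / 1.128 = 34.8869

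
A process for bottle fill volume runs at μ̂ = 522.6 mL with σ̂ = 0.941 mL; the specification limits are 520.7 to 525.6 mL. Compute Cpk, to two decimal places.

0.67

Cpu = (USL − μ̂) / (3σ̂) = (525.6 − 522.6) / (3 × 0.941) = 1.0627; Cpl = (μ̂ − LSL) / (3σ̂) = (522.6 − 520.7) / (3 × 0.941) = 0.6730; Cpk = min(Cpu, Cpl) = 0.6730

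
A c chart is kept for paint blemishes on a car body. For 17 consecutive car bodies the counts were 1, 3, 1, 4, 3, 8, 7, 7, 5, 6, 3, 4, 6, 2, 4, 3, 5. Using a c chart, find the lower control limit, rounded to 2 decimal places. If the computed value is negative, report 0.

c̄ = (1 + 3 + 1 + 4 + 3 + 8 + 7 + 7 + 5 + 6 + 3 + 4 + 6 + 2 + 4 + 3 + 5) / 17 = 72 / 17 = 4.2353
LCL = c̄ − 3√c̄ = 4.2353 − 3 × 2.0580 = -1.9387 → 0 (cannot be negative)

0.00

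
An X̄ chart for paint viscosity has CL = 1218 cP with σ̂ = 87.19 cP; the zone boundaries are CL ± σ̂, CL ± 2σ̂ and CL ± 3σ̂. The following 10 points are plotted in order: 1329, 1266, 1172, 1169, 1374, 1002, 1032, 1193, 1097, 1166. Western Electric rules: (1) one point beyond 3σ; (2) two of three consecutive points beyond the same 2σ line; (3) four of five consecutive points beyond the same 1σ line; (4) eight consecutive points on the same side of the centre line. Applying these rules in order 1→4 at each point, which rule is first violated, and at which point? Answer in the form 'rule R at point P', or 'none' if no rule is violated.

Zone of each point (C = within 1σ̂, B = 1σ̂–2σ̂, A = 2σ̂–3σ̂, * = beyond 3σ̂; sign = side of CL): 1:+B, 2:+C, 3:-C, 4:-C, 5:+B, 6:-A, 7:-A, 8:-C, 9:-B, 10:-C
Rule 2 (two of three consecutive points beyond the same 2σ limit) is satisfied at point 7.

rule 2 at point 7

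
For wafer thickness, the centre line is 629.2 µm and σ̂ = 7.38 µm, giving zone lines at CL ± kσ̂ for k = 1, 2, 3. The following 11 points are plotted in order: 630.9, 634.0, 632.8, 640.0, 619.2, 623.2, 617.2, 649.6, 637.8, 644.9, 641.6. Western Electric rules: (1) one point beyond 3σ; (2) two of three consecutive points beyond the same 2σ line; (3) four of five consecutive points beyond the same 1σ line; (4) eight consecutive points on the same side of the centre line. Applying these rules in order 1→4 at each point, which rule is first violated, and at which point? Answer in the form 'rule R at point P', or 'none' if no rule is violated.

rule 2 at point 10

Zone of each point (C = within 1σ̂, B = 1σ̂–2σ̂, A = 2σ̂–3σ̂, * = beyond 3σ̂; sign = side of CL): 1:+C, 2:+C, 3:+C, 4:+B, 5:-B, 6:-C, 7:-B, 8:+A, 9:+B, 10:+A, 11:+B
Rule 2 (two of three consecutive points beyond the same 2σ limit) is satisfied at point 10.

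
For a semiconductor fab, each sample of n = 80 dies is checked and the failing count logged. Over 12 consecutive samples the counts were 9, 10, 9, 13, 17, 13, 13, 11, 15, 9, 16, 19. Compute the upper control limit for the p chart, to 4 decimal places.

p̄ = Σdᵢ / (k·n) = 154 / (12 × 80) = 0.16042
UCL = p̄ + 3·√(p̄(1−p̄)/n) = 0.16042 + 3 × √(0.16042×0.83958/80) = 0.16042 + 3 × 0.04103 = 0.28351

0.2835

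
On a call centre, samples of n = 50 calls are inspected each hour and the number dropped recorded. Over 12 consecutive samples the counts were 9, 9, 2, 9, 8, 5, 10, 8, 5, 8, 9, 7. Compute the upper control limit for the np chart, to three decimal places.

14.956

p̄ = Σdᵢ / (k·n) = 89 / (12 × 50) = 0.14833
UCL = np̄ + 3·√(np̄(1−p̄)) = 7.4167 + 3 × √(7.4167×0.85167) = 7.4167 + 3 × 2.5133 = 14.9565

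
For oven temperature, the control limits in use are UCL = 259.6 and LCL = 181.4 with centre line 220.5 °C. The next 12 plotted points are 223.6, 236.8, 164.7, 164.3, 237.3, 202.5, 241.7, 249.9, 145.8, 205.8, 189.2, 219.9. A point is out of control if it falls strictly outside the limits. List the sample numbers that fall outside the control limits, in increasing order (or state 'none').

3, 4, 9

Compare each point to [181.4, 259.6]: sample 3 = 164.7 < LCL; sample 4 = 164.3 < LCL; sample 9 = 145.8 < LCL.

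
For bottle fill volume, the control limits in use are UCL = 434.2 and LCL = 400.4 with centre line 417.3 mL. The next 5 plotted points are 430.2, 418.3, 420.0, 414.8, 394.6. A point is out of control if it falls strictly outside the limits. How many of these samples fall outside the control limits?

1

Compare each point to [400.4, 434.2]: sample 5 = 394.6 < LCL.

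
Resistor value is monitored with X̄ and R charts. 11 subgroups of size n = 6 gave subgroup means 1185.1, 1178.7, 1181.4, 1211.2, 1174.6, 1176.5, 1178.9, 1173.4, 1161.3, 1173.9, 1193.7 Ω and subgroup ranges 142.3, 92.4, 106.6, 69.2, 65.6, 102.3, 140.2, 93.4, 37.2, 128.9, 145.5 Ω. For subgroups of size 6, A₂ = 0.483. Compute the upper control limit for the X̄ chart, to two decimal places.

1230.13

X̄̄ = (1185.1 + 1178.7 + 1181.4 + 1211.2 + 1174.6 + 1176.5 + 1178.9 + 1173.4 + 1161.3 + 1173.9 + 1193.7) / 11 = 12988.7000 / 11 = 1180.7909
R̄ = (142.3 + 92.4 + 106.6 + 69.2 + 65.6 + 102.3 + 140.2 + 93.4 + 37.2 + 128.9 + 145.5) / 11 = 1123.6000 / 11 = 102.1455
UCL = X̄̄ + A₂·R̄ = 1180.7909 + 0.483 × 102.1455 = 1230.1272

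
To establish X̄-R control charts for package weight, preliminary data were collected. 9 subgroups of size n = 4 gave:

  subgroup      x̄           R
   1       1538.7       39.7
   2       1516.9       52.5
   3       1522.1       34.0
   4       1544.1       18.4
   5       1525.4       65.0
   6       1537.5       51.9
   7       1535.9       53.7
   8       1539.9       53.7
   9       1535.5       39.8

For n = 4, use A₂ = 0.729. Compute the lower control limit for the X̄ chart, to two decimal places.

1499.78

X̄̄ = (1538.7 + 1516.9 + 1522.1 + 1544.1 + 1525.4 + 1537.5 + 1535.9 + 1539.9 + 1535.5) / 9 = 13796.0000 / 9 = 1532.8889
R̄ = (39.7 + 52.5 + 34.0 + 18.4 + 65.0 + 51.9 + 53.7 + 53.7 + 39.8) / 9 = 408.7000 / 9 = 45.4111
LCL = X̄̄ − A₂·R̄ = 1532.8889 − 0.729 × 45.4111 = 1499.7842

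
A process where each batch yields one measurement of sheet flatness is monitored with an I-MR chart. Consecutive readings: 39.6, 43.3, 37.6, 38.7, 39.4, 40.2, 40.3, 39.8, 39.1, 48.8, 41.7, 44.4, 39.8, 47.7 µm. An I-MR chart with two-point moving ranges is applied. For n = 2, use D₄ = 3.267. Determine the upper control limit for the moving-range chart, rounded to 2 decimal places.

Moving ranges: 3.7, 5.7, 1.1, 0.7, 0.8, 0.1, 0.5, 0.7, 9.7, 7.1, 2.7, 4.6, 7.9; M̄R̄ = 45.3000 / 13 = 3.4846
UCL_MR = D₄·M̄R̄ = 3.267 × 3.4846 = 11.3842

11.38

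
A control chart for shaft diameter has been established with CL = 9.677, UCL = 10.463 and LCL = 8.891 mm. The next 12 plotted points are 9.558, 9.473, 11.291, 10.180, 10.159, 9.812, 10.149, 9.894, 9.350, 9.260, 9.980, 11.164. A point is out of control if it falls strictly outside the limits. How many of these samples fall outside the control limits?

2

Compare each point to [8.891, 10.463]: sample 3 = 11.291 > UCL; sample 12 = 11.164 > UCL.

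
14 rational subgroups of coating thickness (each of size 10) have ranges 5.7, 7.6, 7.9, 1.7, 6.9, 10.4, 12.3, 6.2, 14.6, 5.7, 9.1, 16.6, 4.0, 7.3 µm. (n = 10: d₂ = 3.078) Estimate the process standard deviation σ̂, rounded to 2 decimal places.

2.69

R̄ = (5.7 + 7.6 + 7.9 + 1.7 + 6.9 + 10.4 + 12.3 + 6.2 + 14.6 + 5.7 + 9.1 + 16.6 + 4.0 + 7.3) / 14 = 8.2857
σ̂ = R̄ / d₂ = 8.2857 / 3.078 = 2.6919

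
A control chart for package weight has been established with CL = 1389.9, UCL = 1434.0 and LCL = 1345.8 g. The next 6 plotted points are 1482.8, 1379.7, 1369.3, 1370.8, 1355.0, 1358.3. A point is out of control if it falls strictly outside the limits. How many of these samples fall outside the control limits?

1

Compare each point to [1345.8, 1434.0]: sample 1 = 1482.8 > UCL.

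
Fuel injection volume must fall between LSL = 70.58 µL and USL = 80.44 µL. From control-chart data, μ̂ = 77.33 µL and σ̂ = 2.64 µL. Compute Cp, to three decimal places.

Cp = (USL − LSL) / (6σ̂) = (80.44 − 70.58) / (6 × 2.64) = 9.8600 / 15.8400 = 0.6225

0.622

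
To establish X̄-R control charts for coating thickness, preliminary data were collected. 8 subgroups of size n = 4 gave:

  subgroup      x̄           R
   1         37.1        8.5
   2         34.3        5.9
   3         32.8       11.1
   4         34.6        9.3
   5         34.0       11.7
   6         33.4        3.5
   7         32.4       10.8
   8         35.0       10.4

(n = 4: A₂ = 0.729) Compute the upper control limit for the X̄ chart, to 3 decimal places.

X̄̄ = (37.1 + 34.3 + 32.8 + 34.6 + 34.0 + 33.4 + 32.4 + 35.0) / 8 = 273.6000 / 8 = 34.2000
R̄ = (8.5 + 5.9 + 11.1 + 9.3 + 11.7 + 3.5 + 10.8 + 10.4) / 8 = 71.2000 / 8 = 8.9000
UCL = X̄̄ + A₂·R̄ = 34.2000 + 0.729 × 8.9000 = 40.6881

40.688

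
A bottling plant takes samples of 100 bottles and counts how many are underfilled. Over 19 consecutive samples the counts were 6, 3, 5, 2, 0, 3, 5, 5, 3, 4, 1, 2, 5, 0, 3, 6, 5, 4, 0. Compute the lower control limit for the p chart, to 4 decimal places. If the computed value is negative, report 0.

0.0000

p̄ = Σdᵢ / (k·n) = 62 / (19 × 100) = 0.03263
LCL = p̄ − 3·√(p̄(1−p̄)/n) = 0.03263 − 3 × 0.01777 = -0.02067 → 0 (negative, so LCL = 0)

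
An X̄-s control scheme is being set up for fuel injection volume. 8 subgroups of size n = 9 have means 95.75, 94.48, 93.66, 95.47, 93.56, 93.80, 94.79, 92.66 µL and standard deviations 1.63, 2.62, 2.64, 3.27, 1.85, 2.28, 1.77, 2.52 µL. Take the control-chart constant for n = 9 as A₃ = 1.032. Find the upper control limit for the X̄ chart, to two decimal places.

96.67

X̄̄ = (95.75 + 94.48 + 93.66 + 95.47 + 93.56 + 93.80 + 94.79 + 92.66) / 8 = 94.2712
s̄ = (1.63 + 2.62 + 2.64 + 3.27 + 1.85 + 2.28 + 1.77 + 2.52) / 8 = 2.3225
UCL = X̄̄ + A₃·s̄ = 94.2712 + 1.032 × 2.3225 = 96.6681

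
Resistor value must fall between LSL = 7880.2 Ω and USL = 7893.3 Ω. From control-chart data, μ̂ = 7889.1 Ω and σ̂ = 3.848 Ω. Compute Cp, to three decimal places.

0.567

Cp = (USL − LSL) / (6σ̂) = (7893.3 − 7880.2) / (6 × 3.848) = 13.1000 / 23.0880 = 0.5674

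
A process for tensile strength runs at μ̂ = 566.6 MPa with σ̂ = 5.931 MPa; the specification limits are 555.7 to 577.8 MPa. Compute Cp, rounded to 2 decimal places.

0.62

Cp = (USL − LSL) / (6σ̂) = (577.8 − 555.7) / (6 × 5.931) = 22.1000 / 35.5860 = 0.6210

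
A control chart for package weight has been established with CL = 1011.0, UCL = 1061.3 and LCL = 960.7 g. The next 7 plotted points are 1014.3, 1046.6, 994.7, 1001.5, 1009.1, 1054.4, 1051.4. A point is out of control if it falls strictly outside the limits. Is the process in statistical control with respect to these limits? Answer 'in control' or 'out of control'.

in control

All 7 points lie within [960.7, 1061.3].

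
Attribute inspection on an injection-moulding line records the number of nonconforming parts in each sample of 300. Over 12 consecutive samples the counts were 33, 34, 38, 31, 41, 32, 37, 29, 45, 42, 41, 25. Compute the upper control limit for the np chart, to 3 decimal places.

52.484

p̄ = Σdᵢ / (k·n) = 428 / (12 × 300) = 0.11889
UCL = np̄ + 3·√(np̄(1−p̄)) = 35.6667 + 3 × √(35.6667×0.88111) = 35.6667 + 3 × 5.6059 = 52.4844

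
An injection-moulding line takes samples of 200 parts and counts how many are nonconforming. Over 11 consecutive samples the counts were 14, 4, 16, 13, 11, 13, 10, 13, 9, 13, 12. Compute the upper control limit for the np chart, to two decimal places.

p̄ = Σdᵢ / (k·n) = 128 / (11 × 200) = 0.05818
UCL = np̄ + 3·√(np̄(1−p̄)) = 11.6364 + 3 × √(11.6364×0.94182) = 11.6364 + 3 × 3.3105 = 21.5678

21.57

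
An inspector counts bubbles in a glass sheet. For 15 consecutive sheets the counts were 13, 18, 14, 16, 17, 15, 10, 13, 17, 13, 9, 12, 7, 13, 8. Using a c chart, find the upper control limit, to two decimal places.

23.82

c̄ = (13 + 18 + 14 + 16 + 17 + 15 + 10 + 13 + 17 + 13 + 9 + 12 + 7 + 13 + 8) / 15 = 195 / 15 = 13.0000
UCL = c̄ + 3√c̄ = 13.0000 + 3 × √13.0000 = 13.0000 + 3 × 3.6056 = 23.8167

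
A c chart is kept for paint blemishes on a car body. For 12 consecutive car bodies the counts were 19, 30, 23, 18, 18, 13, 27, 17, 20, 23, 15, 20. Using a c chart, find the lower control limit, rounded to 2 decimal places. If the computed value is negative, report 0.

c̄ = (19 + 30 + 23 + 18 + 18 + 13 + 27 + 17 + 20 + 23 + 15 + 20) / 12 = 243 / 12 = 20.2500
LCL = c̄ − 3√c̄ = 20.2500 − 3 × 4.5000 = 6.7500

6.75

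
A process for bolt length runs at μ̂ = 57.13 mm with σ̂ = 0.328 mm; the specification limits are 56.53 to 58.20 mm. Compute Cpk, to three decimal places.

0.610

Cpu = (USL − μ̂) / (3σ̂) = (58.20 − 57.13) / (3 × 0.328) = 1.0874; Cpl = (μ̂ − LSL) / (3σ̂) = (57.13 − 56.53) / (3 × 0.328) = 0.6098; Cpk = min(Cpu, Cpl) = 0.6098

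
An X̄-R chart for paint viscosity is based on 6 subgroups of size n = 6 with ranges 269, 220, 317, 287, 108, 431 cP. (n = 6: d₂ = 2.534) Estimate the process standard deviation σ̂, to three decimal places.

R̄ = (269 + 220 + 317 + 287 + 108 + 431) / 6 = 272.0000
σ̂ = R̄ / d₂ = 272.0000 / 2.534 = 107.3402

107.340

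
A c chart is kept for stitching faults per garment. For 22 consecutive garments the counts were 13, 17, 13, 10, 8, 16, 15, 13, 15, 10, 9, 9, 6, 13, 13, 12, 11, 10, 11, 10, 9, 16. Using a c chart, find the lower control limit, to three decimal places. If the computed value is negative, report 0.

c̄ = (13 + 17 + 13 + 10 + 8 + 16 + 15 + 13 + 15 + 10 + 9 + 9 + 6 + 13 + 13 + 12 + 11 + 10 + 11 + 10 + 9 + 16) / 22 = 259 / 22 = 11.7727
LCL = c̄ − 3√c̄ = 11.7727 − 3 × 3.4311 = 1.4793

1.479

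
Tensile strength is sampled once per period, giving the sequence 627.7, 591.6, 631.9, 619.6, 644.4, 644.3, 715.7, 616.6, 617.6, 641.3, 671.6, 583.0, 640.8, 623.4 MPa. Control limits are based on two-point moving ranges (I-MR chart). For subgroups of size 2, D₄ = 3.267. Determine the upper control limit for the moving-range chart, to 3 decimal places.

Moving ranges: 36.1, 40.3, 12.3, 24.8, 0.1, 71.4, 99.1, 1.0, 23.7, 30.3, 88.6, 57.8, 17.4; M̄R̄ = 502.9000 / 13 = 38.6846
UCL_MR = D₄·M̄R̄ = 3.267 × 38.6846 = 126.3826

126.383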